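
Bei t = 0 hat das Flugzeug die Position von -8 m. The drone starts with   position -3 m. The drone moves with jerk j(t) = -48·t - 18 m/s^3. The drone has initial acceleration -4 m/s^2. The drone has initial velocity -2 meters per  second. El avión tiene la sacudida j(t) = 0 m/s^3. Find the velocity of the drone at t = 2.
We need to integrate our jerk equation j(t) = -48·t - 18 2 times. The antiderivative of jerk, with a(0) = -4, gives acceleration: a(t) = -24·t^2 - 18·t - 4. The antiderivative of acceleration, with v(0) = -2, gives velocity: v(t) = -8·t^3 - 9·t^2 - 4·t - 2. From the given velocity equation v(t) = -8·t^3 - 9·t^2 - 4·t - 2, we substitute t = 2 to get v = -110.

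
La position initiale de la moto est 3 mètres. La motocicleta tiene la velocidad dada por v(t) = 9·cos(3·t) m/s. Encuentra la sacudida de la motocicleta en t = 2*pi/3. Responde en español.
Para resolver esto, necesitamos tomar 2 derivadas de nuestra ecuación de la velocidad v(t) = 9·cos(3·t). Derivando la velocidad, obtenemos la aceleración: a(t) = -27·sin(3·t). Tomando d/dt de a(t), encontramos j(t) = -81·cos(3·t). Usando j(t) = -81·cos(3·t) y sustituyendo t = 2*pi/3, encontramos j = -81.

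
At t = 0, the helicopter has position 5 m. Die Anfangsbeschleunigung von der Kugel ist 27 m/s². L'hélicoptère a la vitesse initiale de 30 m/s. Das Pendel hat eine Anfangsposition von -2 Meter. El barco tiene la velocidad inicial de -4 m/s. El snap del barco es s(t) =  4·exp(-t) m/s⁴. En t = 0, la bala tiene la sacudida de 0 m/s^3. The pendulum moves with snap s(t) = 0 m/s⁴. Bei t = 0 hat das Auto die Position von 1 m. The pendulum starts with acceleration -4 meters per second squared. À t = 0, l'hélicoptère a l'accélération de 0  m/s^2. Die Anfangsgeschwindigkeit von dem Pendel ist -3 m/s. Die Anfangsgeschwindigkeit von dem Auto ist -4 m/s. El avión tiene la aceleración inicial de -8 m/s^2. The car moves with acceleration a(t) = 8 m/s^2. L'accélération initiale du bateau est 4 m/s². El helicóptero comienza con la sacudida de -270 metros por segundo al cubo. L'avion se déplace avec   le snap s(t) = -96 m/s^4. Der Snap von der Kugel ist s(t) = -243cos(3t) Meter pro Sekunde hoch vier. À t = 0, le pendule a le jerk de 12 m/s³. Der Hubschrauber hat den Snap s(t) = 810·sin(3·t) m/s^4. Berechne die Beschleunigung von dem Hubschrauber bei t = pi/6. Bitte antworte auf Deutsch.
Wir müssen das Integral unserer Gleichung für den Snap s(t) = 810·sin(3·t) 2-mal finden. Die Stammfunktion von dem Snap, mit j(0) = -270, ergibt den Ruck: j(t) = -270·cos(3·t). Die Stammfunktion von dem Ruck ist die Beschleunigung. Mit a(0) = 0 erhalten wir a(t) = -90·sin(3·t). Aus der Gleichung für die Beschleunigung a(t) = -90·sin(3·t), setzen wir t = pi/6 ein und erhalten a = -90.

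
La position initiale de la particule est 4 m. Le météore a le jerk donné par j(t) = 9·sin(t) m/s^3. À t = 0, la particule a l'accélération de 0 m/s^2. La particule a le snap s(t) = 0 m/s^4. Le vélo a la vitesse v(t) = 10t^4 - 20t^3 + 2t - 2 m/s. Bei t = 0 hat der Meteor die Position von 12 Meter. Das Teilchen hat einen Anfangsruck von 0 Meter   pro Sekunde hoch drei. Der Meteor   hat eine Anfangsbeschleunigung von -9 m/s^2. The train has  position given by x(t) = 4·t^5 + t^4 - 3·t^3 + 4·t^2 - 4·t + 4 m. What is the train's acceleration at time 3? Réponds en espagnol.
Para resolver esto, necesitamos tomar 2 derivadas de nuestra ecuación de la posición x(t) = 4·t^5 + t^4 - 3·t^3 + 4·t^2 - 4·t + 4. Tomando d/dt de x(t), encontramos v(t) = 20·t^4 + 4·t^3 - 9·t^2 + 8·t - 4. Tomando d/dt de v(t), encontramos a(t) = 80·t^3 + 12·t^2 - 18·t + 8. De la ecuación de la aceleración a(t) = 80·t^3 + 12·t^2 - 18·t + 8, sustituimos t = 3 para obtener a = 2222.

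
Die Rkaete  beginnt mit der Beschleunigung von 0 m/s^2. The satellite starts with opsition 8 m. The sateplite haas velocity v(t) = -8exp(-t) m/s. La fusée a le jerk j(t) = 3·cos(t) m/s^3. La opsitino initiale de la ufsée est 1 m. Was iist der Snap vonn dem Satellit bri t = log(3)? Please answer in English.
We must differentiate our velocity equation v(t) = -8·exp(-t) 3 times. Taking d/dt of v(t), we find a(t) = 8·exp(-t). Differentiating acceleration, we get jerk: j(t) = -8·exp(-t). The derivative of jerk gives snap: s(t) = 8·exp(-t). We have snap s(t) = 8·exp(-t). Substituting t = log(3): s(log(3)) = 8/3.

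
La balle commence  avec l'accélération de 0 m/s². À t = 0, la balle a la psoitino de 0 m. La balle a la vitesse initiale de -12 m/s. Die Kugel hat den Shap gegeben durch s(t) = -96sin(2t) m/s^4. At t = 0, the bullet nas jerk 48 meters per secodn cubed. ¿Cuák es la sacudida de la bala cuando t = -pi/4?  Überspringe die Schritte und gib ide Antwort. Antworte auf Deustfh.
Der Ruck bei t = -pi/4 ist j = 0.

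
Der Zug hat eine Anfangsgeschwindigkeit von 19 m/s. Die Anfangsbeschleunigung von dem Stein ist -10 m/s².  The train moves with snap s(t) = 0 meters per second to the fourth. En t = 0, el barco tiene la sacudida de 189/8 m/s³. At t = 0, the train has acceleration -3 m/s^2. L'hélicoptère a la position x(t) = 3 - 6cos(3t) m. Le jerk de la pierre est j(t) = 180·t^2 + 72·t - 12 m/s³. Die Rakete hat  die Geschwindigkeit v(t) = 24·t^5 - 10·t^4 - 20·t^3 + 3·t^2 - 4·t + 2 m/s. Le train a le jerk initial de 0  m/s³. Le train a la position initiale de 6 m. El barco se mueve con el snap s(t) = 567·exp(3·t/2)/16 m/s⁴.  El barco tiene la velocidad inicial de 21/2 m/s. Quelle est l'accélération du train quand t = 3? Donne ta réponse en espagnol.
Partiendo del snap s(t) = 0, tomamos 2 antiderivadas. La integral del snap, con j(0) = 0, da la sacudida: j(t) = 0. La integral de la sacudida es la aceleración. Usando a(0) = -3, obtenemos a(t) = -3. Usando a(t) = -3 y sustituyendo t = 3, encontramos a = -3.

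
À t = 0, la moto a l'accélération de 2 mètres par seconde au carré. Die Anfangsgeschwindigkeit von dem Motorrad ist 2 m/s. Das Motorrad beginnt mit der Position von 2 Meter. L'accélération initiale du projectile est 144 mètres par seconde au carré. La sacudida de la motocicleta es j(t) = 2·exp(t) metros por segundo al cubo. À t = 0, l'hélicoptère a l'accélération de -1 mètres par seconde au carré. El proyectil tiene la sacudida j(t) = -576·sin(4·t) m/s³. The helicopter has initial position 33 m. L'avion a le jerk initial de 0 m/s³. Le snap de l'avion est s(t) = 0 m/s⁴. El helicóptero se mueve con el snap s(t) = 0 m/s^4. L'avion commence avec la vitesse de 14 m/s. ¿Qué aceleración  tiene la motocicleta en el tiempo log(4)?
Para resolver esto, necesitamos tomar 1 antiderivada de nuestra ecuación de la sacudida j(t) = 2·exp(t). Integrando la sacudida y usando la condición inicial a(0) = 2, obtenemos a(t) = 2·exp(t). De la ecuación de la aceleración a(t) = 2·exp(t), sustituimos t = log(4) para obtener a = 8.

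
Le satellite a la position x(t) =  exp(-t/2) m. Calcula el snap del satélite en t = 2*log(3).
Partiendo de la posición x(t) = exp(-t/2), tomamos 4 derivadas. La derivada de la posición da la velocidad: v(t) = -exp(-t/2)/2. Tomando d/dt de v(t), encontramos a(t) = exp(-t/2)/4. La derivada de la aceleración da la sacudida: j(t) = -exp(-t/2)/8. La derivada de la sacudida da el snap: s(t) = exp(-t/2)/16. De la ecuación del snap s(t) = exp(-t/2)/16, sustituimos t = 2*log(3) para obtener s = 1/48.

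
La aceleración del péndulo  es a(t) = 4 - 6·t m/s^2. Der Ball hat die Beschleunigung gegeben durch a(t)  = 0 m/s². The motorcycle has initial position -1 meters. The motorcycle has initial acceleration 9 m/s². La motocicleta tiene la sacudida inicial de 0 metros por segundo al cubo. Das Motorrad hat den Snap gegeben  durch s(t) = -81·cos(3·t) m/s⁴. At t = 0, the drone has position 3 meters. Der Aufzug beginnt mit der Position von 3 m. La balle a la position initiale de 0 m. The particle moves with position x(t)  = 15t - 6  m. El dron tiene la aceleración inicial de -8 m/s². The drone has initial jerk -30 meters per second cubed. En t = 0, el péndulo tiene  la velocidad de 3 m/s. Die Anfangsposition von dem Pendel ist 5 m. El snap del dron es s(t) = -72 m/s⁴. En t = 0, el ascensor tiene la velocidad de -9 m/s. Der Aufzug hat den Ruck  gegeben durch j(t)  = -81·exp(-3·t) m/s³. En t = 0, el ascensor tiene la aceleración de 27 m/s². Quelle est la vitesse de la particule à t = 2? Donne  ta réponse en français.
Pour résoudre ceci, nous devons prendre 1 dérivée de notre équation de la position x(t) = 15·t - 6. En prenant d/dt de x(t), nous trouvons v(t) = 15. Nous avons la vitesse v(t) = 15. En substituant t = 2: v(2) = 15.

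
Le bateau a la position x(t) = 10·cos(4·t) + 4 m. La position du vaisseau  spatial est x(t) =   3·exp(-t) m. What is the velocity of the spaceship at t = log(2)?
Starting from position x(t) = 3·exp(-t), we take 1 derivative. Taking d/dt of x(t), we find v(t) = -3·exp(-t). Using v(t) = -3·exp(-t) and substituting t = log(2), we find v = -3/2.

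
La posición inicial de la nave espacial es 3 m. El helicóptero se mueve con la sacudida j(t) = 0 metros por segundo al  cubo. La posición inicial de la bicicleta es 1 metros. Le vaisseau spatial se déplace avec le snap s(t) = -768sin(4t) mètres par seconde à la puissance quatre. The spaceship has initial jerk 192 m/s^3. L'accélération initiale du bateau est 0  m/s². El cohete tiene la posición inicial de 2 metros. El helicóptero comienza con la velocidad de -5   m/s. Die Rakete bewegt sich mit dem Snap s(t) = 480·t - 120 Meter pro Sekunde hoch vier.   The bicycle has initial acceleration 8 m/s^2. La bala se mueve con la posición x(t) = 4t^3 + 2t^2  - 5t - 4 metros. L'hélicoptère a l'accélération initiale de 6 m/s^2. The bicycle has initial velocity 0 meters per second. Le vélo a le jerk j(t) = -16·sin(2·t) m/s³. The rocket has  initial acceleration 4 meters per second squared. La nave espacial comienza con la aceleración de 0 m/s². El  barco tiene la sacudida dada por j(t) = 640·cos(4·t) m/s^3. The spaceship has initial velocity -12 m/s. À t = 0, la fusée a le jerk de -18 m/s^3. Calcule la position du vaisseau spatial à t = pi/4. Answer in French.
Nous devons trouver la primitive de notre équation du snap s(t) = -768·sin(4·t) 4 fois. L'intégrale du snap est le jerk. En utilisant j(0) = 192, nous obtenons j(t) = 192·cos(4·t). L'intégrale du jerk, avec a(0) = 0, donne l'accélération: a(t) = 48·sin(4·t). L'intégrale de l'accélération, avec v(0) = -12, donne la vitesse: v(t) = -12·cos(4·t). L'intégrale de la vitesse est la position. En utilisant x(0) = 3, nous obtenons x(t) = 3 - 3·sin(4·t). En utilisant x(t) = 3 - 3·sin(4·t) et en substituant t = pi/4, nous trouvons x = 3.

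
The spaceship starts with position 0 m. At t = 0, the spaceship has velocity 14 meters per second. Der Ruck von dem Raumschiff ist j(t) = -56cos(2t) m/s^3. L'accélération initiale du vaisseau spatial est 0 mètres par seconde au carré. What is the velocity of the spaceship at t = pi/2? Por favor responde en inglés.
To solve this, we need to take 2 integrals of our jerk equation j(t) = -56·cos(2·t). Finding the integral of j(t) and using a(0) = 0: a(t) = -28·sin(2·t). Finding the antiderivative of a(t) and using v(0) = 14: v(t) = 14·cos(2·t). Using v(t) = 14·cos(2·t) and substituting t = pi/2, we find v = -14.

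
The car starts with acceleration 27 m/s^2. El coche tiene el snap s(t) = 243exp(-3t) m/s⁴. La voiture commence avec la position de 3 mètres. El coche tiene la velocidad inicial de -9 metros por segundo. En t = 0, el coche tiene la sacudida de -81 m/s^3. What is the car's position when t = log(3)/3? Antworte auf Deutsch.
Wir müssen unsere Gleichung für den Snap s(t) = 243·exp(-3·t) 4-mal integrieren. Mit ∫s(t)dt und Anwendung von j(0) = -81, finden wir j(t) = -81·exp(-3·t). Durch Integration von dem Ruck und Verwendung der Anfangsbedingung a(0) = 27, erhalten wir a(t) = 27·exp(-3·t). Durch Integration von der Beschleunigung und Verwendung der Anfangsbedingung v(0) = -9, erhalten wir v(t) = -9·exp(-3·t). Das Integral von der Geschwindigkeit, mit x(0) = 3, ergibt die Position: x(t) = 3·exp(-3·t). Wir haben die Position x(t) = 3·exp(-3·t). Durch Einsetzen von t = log(3)/3: x(log(3)/3) = 1.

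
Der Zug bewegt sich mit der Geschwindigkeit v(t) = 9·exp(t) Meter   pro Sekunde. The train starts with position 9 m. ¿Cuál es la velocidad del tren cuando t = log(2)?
Tenemos la velocidad v(t) = 9·exp(t). Sustituyendo t = log(2): v(log(2)) = 18.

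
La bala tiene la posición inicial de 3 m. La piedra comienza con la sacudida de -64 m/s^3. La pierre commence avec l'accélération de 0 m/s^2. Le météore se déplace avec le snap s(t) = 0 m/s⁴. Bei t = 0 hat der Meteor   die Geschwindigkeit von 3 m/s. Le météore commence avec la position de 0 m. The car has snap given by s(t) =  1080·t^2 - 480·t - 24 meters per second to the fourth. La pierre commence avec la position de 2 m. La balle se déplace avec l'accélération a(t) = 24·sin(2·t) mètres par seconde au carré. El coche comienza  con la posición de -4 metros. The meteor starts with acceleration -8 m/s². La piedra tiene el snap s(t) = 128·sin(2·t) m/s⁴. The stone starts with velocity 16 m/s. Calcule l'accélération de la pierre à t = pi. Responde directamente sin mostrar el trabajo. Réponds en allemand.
Die Beschleunigung bei t = pi ist a = 0.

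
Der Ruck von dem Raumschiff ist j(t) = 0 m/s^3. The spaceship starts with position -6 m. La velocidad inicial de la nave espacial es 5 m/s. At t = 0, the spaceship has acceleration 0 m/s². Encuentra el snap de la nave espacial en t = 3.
Partiendo de la sacudida j(t) = 0, tomamos 1 derivada. Derivando la sacudida, obtenemos el snap: s(t) = 0. Usando s(t) = 0 y sustituyendo t = 3, encontramos s = 0.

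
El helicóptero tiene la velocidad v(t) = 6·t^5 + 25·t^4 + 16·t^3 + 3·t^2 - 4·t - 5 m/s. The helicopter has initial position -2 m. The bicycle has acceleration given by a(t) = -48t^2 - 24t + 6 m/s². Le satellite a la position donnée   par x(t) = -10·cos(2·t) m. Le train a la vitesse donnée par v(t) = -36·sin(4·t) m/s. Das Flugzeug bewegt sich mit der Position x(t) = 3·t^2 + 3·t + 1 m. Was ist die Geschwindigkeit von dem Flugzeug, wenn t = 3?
Wir müssen unsere Gleichung für die Position x(t) = 3·t^2 + 3·t + 1 1-mal ableiten. Mit d/dt von x(t) finden wir v(t) = 6·t + 3. Aus der Gleichung für die Geschwindigkeit v(t) = 6·t + 3, setzen wir t = 3 ein und erhalten v = 21.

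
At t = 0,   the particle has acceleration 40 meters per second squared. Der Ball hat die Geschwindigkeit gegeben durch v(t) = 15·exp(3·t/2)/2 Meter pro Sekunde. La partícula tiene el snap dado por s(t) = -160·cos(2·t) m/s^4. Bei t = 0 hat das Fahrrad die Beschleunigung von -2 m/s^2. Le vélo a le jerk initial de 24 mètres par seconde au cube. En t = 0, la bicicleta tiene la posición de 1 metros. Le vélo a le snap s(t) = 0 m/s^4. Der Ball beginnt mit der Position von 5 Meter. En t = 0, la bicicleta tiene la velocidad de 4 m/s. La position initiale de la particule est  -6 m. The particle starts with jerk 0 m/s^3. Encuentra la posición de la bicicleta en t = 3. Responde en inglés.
We need to integrate our snap equation s(t) = 0 4 times. Integrating snap and using the initial condition j(0) = 24, we get j(t) = 24. The integral of jerk is acceleration. Using a(0) = -2, we get a(t) = 24·t - 2. Integrating acceleration and using the initial condition v(0) = 4, we get v(t) = 12·t^2 - 2·t + 4. Taking ∫v(t)dt and applying x(0) = 1, we find x(t) = 4·t^3 - t^2 + 4·t + 1. Using x(t) = 4·t^3 - t^2 + 4·t + 1 and substituting t = 3, we find x = 112.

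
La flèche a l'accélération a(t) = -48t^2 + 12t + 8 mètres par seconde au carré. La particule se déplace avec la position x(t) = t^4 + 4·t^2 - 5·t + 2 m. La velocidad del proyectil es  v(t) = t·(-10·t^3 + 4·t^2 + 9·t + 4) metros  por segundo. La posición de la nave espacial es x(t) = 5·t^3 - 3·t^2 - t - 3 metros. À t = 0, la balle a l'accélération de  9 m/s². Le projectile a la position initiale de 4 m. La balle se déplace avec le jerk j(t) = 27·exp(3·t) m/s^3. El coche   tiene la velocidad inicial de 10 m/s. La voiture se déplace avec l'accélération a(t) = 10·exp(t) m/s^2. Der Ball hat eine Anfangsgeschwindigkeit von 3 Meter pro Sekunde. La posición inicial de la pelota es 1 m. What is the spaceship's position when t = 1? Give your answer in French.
Nous avons la position x(t) = 5·t^3 - 3·t^2 - t - 3. En substituant t = 1: x(1) = -2.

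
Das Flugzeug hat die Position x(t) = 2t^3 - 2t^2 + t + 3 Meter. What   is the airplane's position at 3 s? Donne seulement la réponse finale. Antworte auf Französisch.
La réponse est 42.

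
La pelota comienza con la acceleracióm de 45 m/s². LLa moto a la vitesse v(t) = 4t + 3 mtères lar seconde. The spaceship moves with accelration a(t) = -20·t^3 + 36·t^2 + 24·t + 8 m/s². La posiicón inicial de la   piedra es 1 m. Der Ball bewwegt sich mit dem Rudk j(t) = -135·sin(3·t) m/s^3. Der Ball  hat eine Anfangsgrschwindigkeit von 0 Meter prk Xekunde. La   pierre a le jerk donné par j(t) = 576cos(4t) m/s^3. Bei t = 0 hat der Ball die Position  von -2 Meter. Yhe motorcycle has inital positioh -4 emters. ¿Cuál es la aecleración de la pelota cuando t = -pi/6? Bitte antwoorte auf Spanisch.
Partiendo de la sacudida j(t) = -135·sin(3·t), tomamos 1 integral. La antiderivada de la sacudida, con a(0) = 45, da la aceleración: a(t) = 45·cos(3·t). Usando a(t) = 45·cos(3·t) y sustituyendo t = -pi/6, encontramos a = 0.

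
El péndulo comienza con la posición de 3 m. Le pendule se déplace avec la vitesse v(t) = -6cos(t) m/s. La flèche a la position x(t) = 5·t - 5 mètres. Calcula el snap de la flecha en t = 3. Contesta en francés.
Pour résoudre ceci, nous devons prendre 4 dérivées de notre équation de la position x(t) = 5·t - 5. En dérivant la position, nous obtenons la vitesse: v(t) = 5. La dérivée de la vitesse donne l'accélération: a(t) = 0. En dérivant l'accélération, nous obtenons le jerk: j(t) = 0. En dérivant le jerk, nous obtenons le snap: s(t) = 0. En utilisant s(t) = 0 et en substituant t = 3, nous trouvons s = 0.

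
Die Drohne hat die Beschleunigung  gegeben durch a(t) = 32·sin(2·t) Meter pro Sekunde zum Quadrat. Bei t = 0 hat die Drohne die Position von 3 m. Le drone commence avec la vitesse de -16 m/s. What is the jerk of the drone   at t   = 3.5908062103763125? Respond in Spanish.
Debemos derivar nuestra ecuación de la aceleración a(t) = 32·sin(2·t) 1 vez. La derivada de la aceleración da la sacudida: j(t) = 64·cos(2·t). Tenemos la sacudida j(t) = 64·cos(2·t). Sustituyendo t = 3.5908062103763125: j(3.5908062103763125) = 39.8618421186616.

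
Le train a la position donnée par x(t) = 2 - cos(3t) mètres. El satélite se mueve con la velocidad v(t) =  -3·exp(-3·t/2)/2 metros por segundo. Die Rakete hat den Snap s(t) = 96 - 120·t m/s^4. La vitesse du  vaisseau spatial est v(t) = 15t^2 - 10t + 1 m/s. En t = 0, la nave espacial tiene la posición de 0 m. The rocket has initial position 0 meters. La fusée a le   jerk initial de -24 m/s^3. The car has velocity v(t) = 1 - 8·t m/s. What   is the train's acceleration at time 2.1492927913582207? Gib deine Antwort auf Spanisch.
Partiendo de la posición x(t) = 2 - cos(3·t), tomamos 2 derivadas. La derivada de la posición da la velocidad: v(t) = 3·sin(3·t). Tomando d/dt de v(t), encontramos a(t) = 9·cos(3·t). Usando a(t) = 9·cos(3·t) y sustituyendo t = 2.1492927913582207, encontramos a = 8.87821851023354.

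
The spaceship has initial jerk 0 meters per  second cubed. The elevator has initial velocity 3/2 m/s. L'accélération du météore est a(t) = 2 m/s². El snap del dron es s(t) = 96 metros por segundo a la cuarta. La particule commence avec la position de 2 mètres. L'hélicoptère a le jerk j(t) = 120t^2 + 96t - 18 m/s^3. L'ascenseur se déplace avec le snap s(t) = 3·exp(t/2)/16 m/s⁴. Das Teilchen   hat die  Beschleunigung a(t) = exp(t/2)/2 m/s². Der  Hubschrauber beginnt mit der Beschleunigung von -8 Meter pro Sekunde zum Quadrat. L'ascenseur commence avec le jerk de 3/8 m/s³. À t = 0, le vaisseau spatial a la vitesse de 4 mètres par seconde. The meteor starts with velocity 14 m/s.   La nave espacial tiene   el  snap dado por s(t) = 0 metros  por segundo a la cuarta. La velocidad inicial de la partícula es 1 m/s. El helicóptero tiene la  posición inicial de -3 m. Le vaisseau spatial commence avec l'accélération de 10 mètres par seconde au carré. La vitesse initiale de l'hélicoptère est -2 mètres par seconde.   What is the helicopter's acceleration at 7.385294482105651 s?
To solve this, we need to take 1 integral of our jerk equation j(t) = 120·t^2 + 96·t - 18. The antiderivative of jerk is acceleration. Using a(0) = -8, we get a(t) = 40·t^3 + 48·t^2 - 18·t - 8. We have acceleration a(t) = 40·t^3 + 48·t^2 - 18·t - 8. Substituting t = 7.385294482105651: a(7.385294482105651) = 18589.6272851307.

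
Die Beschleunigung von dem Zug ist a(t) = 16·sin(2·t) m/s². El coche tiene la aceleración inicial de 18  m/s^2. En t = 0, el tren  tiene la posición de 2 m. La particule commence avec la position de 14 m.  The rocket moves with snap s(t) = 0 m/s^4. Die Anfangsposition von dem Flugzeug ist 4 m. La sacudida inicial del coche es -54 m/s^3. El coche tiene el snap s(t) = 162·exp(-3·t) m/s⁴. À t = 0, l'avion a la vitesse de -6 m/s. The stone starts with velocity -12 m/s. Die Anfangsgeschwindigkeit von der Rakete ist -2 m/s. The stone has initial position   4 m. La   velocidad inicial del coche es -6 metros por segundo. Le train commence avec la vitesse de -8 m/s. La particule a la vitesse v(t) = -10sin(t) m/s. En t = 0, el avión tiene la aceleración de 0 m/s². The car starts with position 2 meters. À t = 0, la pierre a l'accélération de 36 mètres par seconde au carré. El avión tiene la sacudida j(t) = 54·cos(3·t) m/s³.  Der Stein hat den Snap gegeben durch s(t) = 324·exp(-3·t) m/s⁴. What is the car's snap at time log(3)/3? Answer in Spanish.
Tenemos el snap s(t) = 162·exp(-3·t). Sustituyendo t = log(3)/3: s(log(3)/3) = 54.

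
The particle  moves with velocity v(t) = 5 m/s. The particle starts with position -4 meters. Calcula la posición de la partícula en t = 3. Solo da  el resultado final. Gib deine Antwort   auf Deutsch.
Die Position bei t = 3 ist x = 11.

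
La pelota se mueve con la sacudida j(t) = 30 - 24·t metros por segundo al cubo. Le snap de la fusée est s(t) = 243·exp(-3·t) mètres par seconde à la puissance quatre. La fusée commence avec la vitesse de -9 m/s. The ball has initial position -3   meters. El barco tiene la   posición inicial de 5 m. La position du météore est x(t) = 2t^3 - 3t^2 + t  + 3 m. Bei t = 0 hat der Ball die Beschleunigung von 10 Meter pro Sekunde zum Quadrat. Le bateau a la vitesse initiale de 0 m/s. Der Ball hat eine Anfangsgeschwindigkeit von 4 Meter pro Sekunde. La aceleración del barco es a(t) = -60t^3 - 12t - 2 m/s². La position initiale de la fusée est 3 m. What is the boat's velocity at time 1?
We must find the antiderivative of our acceleration equation a(t) = -60·t^3 - 12·t - 2 1 time. The antiderivative of acceleration, with v(0) = 0, gives velocity: v(t) = t·(-15·t^3 - 6·t - 2). We have velocity v(t) = t·(-15·t^3 - 6·t - 2). Substituting t = 1: v(1) = -23.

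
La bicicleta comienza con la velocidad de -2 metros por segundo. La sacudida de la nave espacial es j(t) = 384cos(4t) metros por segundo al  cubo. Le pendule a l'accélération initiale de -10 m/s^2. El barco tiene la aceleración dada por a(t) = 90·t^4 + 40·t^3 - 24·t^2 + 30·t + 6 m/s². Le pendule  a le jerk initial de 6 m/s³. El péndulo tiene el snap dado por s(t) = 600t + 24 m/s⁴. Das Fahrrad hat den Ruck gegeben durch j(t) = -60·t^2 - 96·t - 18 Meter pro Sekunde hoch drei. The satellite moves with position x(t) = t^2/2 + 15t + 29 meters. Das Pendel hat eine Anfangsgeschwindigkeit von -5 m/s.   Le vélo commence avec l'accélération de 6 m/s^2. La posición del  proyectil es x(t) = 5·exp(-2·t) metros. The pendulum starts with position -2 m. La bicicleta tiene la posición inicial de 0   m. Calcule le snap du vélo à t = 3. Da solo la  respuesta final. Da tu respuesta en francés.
La réponse est -456.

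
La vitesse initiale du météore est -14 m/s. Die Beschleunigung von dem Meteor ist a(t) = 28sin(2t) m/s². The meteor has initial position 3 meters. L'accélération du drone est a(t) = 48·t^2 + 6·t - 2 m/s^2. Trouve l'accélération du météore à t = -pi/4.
Nous avons l'accélération a(t) = 28·sin(2·t). En substituant t = -pi/4: a(-pi/4) = -28.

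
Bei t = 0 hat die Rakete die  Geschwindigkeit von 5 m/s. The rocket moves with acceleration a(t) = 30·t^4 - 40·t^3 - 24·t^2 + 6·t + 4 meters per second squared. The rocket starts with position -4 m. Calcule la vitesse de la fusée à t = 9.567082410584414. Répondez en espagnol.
Partiendo de la aceleración a(t) = 30·t^4 - 40·t^3 - 24·t^2 + 6·t + 4, tomamos 1 integral. Tomando ∫a(t)dt y aplicando v(0) = 5, encontramos v(t) = 6·t^5 - 10·t^4 - 8·t^3 + 3·t^2 + 4·t + 5. Tenemos la velocidad v(t) = 6·t^5 - 10·t^4 - 8·t^3 + 3·t^2 + 4·t + 5. Sustituyendo t = 9.567082410584414: v(9.567082410584414) = 390430.237190535.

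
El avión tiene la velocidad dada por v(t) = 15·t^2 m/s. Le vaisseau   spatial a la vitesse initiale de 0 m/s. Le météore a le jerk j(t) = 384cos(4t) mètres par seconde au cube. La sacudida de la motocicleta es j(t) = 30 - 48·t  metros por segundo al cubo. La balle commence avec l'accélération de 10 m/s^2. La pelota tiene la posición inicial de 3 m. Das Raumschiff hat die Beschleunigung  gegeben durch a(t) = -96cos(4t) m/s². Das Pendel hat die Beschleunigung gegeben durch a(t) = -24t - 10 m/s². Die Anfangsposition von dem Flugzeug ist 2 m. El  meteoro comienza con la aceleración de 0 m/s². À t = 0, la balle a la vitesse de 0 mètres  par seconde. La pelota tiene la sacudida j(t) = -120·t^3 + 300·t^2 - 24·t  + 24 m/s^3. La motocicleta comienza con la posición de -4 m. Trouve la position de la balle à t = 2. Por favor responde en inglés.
We must find the antiderivative of our jerk equation j(t) = -120·t^3 + 300·t^2 - 24·t + 24 3 times. Finding the integral of j(t) and using a(0) = 10: a(t) = -30·t^4 + 100·t^3 - 12·t^2 + 24·t + 10. Integrating acceleration and using the initial condition v(0) = 0, we get v(t) = t·(-6·t^4 + 25·t^3 - 4·t^2 + 12·t + 10). Integrating velocity and using the initial condition x(0) = 3, we get x(t) = -t^6 + 5·t^5 - t^4 + 4·t^3 + 5·t^2 + 3. From the given position equation x(t) = -t^6 + 5·t^5 - t^4 + 4·t^3 + 5·t^2 + 3, we substitute t = 2 to get x = 135.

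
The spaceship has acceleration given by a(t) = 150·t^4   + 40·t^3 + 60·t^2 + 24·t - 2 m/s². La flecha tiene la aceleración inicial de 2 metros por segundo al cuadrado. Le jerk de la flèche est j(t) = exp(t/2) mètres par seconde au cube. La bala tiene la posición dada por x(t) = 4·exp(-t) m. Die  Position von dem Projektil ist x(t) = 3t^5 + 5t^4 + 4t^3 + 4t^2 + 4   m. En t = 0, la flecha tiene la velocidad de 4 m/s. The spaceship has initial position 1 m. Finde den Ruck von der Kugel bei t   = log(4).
Ausgehend von der Position x(t) = 4·exp(-t), nehmen wir 3 Ableitungen. Die Ableitung von der Position ergibt die Geschwindigkeit: v(t) = -4·exp(-t). Die Ableitung von der Geschwindigkeit ergibt die Beschleunigung: a(t) = 4·exp(-t). Durch Ableiten von der Beschleunigung erhalten wir den Ruck: j(t) = -4·exp(-t). Aus der Gleichung für den Ruck j(t) = -4·exp(-t), setzen wir t = log(4) ein und erhalten j = -1.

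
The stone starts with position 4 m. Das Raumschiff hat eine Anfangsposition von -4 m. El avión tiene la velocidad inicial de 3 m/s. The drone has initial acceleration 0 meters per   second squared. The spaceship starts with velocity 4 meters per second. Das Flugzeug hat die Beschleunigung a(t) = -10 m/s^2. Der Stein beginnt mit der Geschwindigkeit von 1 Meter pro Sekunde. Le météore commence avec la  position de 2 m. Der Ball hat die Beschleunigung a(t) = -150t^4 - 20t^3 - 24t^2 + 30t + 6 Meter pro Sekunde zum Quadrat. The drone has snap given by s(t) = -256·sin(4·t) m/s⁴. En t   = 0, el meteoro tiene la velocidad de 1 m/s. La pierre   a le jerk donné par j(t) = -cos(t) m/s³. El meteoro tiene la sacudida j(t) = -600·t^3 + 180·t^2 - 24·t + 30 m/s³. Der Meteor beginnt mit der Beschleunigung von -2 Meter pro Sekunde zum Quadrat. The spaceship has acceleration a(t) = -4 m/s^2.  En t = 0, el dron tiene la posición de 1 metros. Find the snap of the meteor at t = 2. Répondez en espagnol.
Para resolver esto, necesitamos tomar 1 derivada de nuestra ecuación de la sacudida j(t) = -600·t^3 + 180·t^2 - 24·t + 30. La derivada de la sacudida da el snap: s(t) = -1800·t^2 + 360·t - 24. De la ecuación del snap s(t) = -1800·t^2 + 360·t - 24, sustituimos t = 2 para obtener s = -6504.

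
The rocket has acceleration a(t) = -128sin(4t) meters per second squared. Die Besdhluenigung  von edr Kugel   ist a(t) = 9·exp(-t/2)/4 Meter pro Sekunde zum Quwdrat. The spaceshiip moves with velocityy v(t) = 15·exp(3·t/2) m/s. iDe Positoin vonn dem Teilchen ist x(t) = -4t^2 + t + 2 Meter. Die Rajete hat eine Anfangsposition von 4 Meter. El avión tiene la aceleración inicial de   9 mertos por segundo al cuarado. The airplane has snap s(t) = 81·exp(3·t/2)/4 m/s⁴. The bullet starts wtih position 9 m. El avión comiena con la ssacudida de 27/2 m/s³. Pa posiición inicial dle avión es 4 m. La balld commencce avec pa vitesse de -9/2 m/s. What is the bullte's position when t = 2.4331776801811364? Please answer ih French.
Nous devons intégrer notre équation de l'accélération a(t) = 9·exp(-t/2)/4 2 fois. La primitive de l'accélération est la vitesse. En utilisant v(0) = -9/2, nous obtenons v(t) = -9·exp(-t/2)/2. La primitive de la vitesse est la position. En utilisant x(0) = 9, nous obtenons x(t) = 9·exp(-t/2). En utilisant x(t) = 9·exp(-t/2) et en substituant t = 2.4331776801811364, nous trouvons x = 2.66615067455171.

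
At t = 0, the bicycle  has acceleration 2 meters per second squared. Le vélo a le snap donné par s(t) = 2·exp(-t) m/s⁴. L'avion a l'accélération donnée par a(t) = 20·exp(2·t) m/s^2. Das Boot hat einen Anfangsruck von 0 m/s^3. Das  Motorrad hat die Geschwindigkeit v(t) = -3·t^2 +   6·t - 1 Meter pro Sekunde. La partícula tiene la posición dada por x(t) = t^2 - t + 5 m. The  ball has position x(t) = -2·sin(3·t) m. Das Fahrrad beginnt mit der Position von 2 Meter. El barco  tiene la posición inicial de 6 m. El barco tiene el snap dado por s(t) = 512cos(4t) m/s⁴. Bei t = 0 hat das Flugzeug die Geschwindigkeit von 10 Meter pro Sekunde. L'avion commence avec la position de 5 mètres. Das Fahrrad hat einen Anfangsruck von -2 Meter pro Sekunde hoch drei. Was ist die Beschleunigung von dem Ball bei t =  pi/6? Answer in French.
En partant de la position x(t) = -2·sin(3·t), nous prenons 2 dérivées. La dérivée de la position donne la vitesse: v(t) = -6·cos(3·t). En prenant d/dt de v(t), nous trouvons a(t) = 18·sin(3·t). En utilisant a(t) = 18·sin(3·t) et en substituant t = pi/6, nous trouvons a = 18.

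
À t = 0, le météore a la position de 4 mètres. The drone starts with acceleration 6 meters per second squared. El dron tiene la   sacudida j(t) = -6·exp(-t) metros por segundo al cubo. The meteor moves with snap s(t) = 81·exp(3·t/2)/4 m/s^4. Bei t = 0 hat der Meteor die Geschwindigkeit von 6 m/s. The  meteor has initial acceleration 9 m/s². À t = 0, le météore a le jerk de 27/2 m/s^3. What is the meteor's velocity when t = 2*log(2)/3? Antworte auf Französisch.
Pour résoudre ceci, nous devons prendre 3 primitives de notre équation du snap s(t) = 81·exp(3·t/2)/4. La primitive du snap est le jerk. En utilisant j(0) = 27/2, nous obtenons j(t) = 27·exp(3·t/2)/2. La primitive du jerk est l'accélération. En utilisant a(0) = 9, nous obtenons a(t) = 9·exp(3·t/2). En prenant ∫a(t)dt et en appliquant v(0) = 6, nous trouvons v(t) = 6·exp(3·t/2). Nous avons la vitesse v(t) = 6·exp(3·t/2). En substituant t = 2*log(2)/3: v(2*log(2)/3) = 12.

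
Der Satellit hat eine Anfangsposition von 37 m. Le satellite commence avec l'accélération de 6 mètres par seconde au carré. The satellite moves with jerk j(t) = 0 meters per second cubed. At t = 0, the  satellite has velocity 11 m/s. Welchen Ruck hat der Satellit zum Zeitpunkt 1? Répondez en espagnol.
De la ecuación de la sacudida j(t) = 0, sustituimos t = 1 para obtener j = 0.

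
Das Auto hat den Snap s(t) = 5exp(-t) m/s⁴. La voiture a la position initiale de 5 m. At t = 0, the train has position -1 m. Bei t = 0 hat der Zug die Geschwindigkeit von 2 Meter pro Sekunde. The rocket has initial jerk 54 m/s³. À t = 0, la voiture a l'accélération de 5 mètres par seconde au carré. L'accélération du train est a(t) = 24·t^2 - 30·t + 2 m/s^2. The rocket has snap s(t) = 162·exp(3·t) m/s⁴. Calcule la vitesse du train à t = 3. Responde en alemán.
Ausgehend von der Beschleunigung a(t) = 24·t^2 - 30·t + 2, nehmen wir 1 Stammfunktion. Mit ∫a(t)dt und Anwendung von v(0) = 2, finden wir v(t) = 8·t^3 - 15·t^2 + 2·t + 2. Mit v(t) = 8·t^3 - 15·t^2 + 2·t + 2 und Einsetzen von t = 3, finden wir v = 89.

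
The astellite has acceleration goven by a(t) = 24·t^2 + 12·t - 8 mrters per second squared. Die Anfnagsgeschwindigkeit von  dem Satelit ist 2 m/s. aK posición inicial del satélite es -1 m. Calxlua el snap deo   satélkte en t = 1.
Debemos derivar nuestra ecuación de la aceleración a(t) = 24·t^2 + 12·t - 8 2 veces. Tomando d/dt de a(t), encontramos j(t) = 48·t + 12. La derivada de la sacudida da el snap: s(t) = 48. De la ecuación del snap s(t) = 48, sustituimos t = 1 para obtener s = 48.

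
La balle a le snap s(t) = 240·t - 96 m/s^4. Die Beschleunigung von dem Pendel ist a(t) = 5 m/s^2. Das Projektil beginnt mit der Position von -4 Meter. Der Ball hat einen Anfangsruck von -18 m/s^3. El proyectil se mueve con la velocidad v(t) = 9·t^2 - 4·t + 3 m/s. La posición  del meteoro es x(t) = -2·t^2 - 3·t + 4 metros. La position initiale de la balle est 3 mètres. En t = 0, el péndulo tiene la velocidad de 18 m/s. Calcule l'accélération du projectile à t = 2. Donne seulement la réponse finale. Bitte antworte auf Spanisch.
En t = 2, a = 32.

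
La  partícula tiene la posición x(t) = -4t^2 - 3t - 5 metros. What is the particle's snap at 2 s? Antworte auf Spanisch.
Partiendo de la posición x(t) = -4·t^2 - 3·t - 5, tomamos 4 derivadas. Derivando la posición, obtenemos la velocidad: v(t) = -8·t - 3. La derivada de la velocidad da la aceleración: a(t) = -8. Tomando d/dt de a(t), encontramos j(t) = 0. Derivando la sacudida, obtenemos el snap: s(t) = 0. Tenemos el snap s(t) = 0. Sustituyendo t = 2: s(2) = 0.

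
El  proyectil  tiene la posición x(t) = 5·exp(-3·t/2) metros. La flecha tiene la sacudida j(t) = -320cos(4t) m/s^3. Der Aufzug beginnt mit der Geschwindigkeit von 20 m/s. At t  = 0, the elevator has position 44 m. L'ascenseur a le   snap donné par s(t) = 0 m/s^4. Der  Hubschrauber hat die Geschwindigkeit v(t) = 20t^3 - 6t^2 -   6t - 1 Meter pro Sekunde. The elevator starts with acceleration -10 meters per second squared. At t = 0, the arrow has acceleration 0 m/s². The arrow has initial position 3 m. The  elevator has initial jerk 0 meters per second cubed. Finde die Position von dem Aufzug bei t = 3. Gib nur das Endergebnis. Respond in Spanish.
x(3) = 59.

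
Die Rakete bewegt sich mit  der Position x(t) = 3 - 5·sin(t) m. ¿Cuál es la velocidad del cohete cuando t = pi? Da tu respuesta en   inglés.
We must differentiate our position equation x(t) = 3 - 5·sin(t) 1 time. Differentiating position, we get velocity: v(t) = -5·cos(t). Using v(t) = -5·cos(t) and substituting t = pi, we find v = 5.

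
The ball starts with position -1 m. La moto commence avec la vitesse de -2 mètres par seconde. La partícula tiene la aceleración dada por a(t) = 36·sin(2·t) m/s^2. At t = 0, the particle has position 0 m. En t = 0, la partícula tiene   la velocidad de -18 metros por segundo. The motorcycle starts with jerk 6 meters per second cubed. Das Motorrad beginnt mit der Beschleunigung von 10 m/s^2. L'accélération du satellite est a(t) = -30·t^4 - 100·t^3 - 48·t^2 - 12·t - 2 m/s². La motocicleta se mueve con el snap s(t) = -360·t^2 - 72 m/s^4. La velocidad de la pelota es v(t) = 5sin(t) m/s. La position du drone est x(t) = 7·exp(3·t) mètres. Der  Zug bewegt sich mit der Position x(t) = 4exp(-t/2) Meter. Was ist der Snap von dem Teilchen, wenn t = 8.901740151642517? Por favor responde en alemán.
Wir müssen unsere Gleichung für die Beschleunigung a(t) = 36·sin(2·t) 2-mal ableiten. Die Ableitung von der Beschleunigung ergibt den Ruck: j(t) = 72·cos(2·t). Mit d/dt von j(t) finden wir s(t) = -144·sin(2·t). Mit s(t) = -144·sin(2·t) und Einsetzen von t = 8.901740151642517, finden wir s = 124.626800503172.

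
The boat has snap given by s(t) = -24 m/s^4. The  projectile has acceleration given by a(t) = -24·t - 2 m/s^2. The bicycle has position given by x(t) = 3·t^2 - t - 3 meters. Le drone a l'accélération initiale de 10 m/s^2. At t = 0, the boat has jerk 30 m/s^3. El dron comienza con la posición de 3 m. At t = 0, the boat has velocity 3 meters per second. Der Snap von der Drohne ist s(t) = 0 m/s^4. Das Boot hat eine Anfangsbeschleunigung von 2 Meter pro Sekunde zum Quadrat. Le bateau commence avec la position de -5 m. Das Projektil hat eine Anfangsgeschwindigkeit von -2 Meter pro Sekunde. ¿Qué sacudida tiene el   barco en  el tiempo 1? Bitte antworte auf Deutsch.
Wir müssen das Integral unserer Gleichung für den Snap s(t) = -24 1-mal finden. Die Stammfunktion von dem Snap ist der Ruck. Mit j(0) = 30 erhalten wir j(t) = 30 - 24·t. Mit j(t) = 30 - 24·t und Einsetzen von t = 1, finden wir j = 6.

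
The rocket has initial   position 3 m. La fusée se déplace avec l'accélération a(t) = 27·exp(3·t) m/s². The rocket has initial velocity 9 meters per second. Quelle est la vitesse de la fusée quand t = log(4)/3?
Pour résoudre ceci, nous devons prendre 1 primitive de notre équation de l'accélération a(t) = 27·exp(3·t). En intégrant l'accélération et en utilisant la condition initiale v(0) = 9, nous obtenons v(t) = 9·exp(3·t). De l'équation de la vitesse v(t) = 9·exp(3·t), nous substituons t = log(4)/3 pour obtenir v = 36.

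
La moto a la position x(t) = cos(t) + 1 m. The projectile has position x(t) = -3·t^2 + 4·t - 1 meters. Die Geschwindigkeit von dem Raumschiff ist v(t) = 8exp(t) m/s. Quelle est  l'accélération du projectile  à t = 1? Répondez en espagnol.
Debemos derivar nuestra ecuación de la posición x(t) = -3·t^2 + 4·t - 1 2 veces. Derivando la posición, obtenemos la velocidad: v(t) = 4 - 6·t. Derivando la velocidad, obtenemos la aceleración: a(t) = -6. Usando a(t) = -6 y sustituyendo t = 1, encontramos a = -6.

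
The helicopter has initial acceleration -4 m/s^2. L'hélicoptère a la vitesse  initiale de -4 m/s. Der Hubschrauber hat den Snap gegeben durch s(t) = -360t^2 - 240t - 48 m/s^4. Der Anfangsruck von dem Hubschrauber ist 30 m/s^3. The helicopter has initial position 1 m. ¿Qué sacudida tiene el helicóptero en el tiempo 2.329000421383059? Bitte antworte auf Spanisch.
Debemos encontrar la antiderivada de nuestra ecuación del snap s(t) = -360·t^2 - 240·t - 48 1 vez. Tomando ∫s(t)dt y aplicando j(0) = 30, encontramos j(t) = -120·t^3 - 120·t^2 - 48·t + 30. De la ecuación de la sacudida j(t) = -120·t^3 - 120·t^2 - 48·t + 30, sustituimos t = 2.329000421383059 para obtener j = -2248.66887328881.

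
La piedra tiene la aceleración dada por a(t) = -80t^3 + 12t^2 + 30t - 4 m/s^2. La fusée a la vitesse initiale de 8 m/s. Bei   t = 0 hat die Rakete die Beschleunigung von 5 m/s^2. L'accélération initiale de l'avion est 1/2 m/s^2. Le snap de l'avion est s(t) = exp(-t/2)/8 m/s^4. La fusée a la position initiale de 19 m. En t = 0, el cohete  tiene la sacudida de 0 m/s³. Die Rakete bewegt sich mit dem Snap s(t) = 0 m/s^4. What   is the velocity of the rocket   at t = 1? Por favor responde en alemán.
Ausgehend von dem Snap s(t) = 0, nehmen wir 3 Stammfunktionen. Durch Integration von dem Snap und Verwendung der Anfangsbedingung j(0) = 0, erhalten wir j(t) = 0. Mit ∫j(t)dt und Anwendung von a(0) = 5, finden wir a(t) = 5. Das Integral von der Beschleunigung ist die Geschwindigkeit. Mit v(0) = 8 erhalten wir v(t) = 5·t + 8. Aus der Gleichung für die Geschwindigkeit v(t) = 5·t + 8, setzen wir t = 1 ein und erhalten v = 13.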